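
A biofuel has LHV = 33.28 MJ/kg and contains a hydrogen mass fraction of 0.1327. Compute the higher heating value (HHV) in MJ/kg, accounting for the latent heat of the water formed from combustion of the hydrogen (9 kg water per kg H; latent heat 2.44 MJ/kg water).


HHV = LHV + H_frac * 9 * 2.44
= 33.28 + 0.1327 * 9 * 2.44
= 36.1941 MJ/kg

36.1941 MJ/kg


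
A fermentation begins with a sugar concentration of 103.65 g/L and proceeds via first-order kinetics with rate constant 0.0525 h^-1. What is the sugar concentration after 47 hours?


S = S0 * exp(-k * t)
S = 103.65 * exp(-0.0525 * 47)
S = 8.7892 g/L

8.7892 g/L


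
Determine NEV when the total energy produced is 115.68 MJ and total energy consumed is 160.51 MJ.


NEV = E_out - E_in
= 115.68 - 160.51
= -44.8300 MJ

-44.8300 MJ


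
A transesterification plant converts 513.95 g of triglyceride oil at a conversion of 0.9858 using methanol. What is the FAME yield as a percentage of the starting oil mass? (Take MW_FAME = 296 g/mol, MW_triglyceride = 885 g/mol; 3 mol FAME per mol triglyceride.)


m_FAME = oil * conv * (3 * 296 / 885) = oil * conv * (888/885)
= 513.95 * 0.9858 * 888 / 885
= 508.3694 g
Y = m_FAME / oil * 100 = conv * (888/885) * 100
= 0.9858 * 888 / 885 * 100
= 98.91%

98.91%


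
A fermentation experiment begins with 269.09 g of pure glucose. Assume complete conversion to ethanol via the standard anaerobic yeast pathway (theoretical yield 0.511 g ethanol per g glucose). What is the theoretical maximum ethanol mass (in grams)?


Theoretical ethanol yield: m_EtOH = 0.511 * m_glucose
m_EtOH = 0.511 * 269.09 = 137.5050 g

137.5050 g


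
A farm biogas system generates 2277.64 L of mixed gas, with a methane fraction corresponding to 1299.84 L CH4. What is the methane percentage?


CH4% = V_CH4 / V_total * 100
= 1299.84 / 2277.64 * 100
= 57.0696%

57.0696%


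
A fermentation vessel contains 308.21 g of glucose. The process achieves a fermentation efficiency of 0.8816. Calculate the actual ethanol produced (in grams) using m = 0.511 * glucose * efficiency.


Actual ethanol: m = 0.511 * 308.21 * 0.8816
m = 138.8479 g

138.8479 g


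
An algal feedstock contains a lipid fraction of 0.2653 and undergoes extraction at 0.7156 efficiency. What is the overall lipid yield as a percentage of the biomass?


Y = lipid_content * extraction_eff * 100
= 0.2653 * 0.7156 * 100
= 18.9849%

18.9849%


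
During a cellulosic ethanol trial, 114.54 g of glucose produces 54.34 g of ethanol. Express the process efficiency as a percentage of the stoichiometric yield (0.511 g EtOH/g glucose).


Fermentation efficiency = (actual / (0.511 * glucose)) * 100
= (54.34 / (0.511 * 114.54)) * 100
= 92.8414%

92.8414%


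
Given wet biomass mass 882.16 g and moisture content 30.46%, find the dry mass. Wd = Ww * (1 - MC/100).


Wd = Ww * (1 - MC/100)
= 882.16 * (1 - 30.46/100)
= 613.4541 g

613.4541 g


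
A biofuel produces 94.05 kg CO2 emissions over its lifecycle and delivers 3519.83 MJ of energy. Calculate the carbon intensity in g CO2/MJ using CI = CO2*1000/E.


CI = CO2 * 1000 / E
= 94.05 * 1000 / 3519.83
= 26.7200 g CO2/MJ

26.7200 g CO2/MJ


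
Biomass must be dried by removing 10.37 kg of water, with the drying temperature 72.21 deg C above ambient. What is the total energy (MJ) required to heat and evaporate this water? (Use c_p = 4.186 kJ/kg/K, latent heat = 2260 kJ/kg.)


E = m_water * (4.186 * dT + 2260) / 1000
= 10.37 * (4.186 * 72.21 + 2260) / 1000
= 26.5708 MJ

26.5708 MJ


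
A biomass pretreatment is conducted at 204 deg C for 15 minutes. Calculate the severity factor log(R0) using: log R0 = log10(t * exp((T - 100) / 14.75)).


logR0 = log10(t * exp((T - 100) / 14.75))
= log10(15 * exp((204 - 100) / 14.75))
= 4.2382

4.2382


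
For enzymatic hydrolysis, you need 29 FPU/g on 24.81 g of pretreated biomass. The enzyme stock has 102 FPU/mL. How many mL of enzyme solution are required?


V = dosage * m_sub / activity
V = 29 * 24.81 / 102
V = 7.0538 mL

7.0538 mL


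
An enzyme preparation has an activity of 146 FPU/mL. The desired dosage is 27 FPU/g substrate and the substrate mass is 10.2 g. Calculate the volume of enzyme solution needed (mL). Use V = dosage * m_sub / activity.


V = dosage * m_sub / activity
V = 27 * 10.2 / 146
V = 1.8863 mL

1.8863 mL


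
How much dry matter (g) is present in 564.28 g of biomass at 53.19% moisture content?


Wd = Ww * (1 - MC/100)
= 564.28 * (1 - 53.19/100)
= 264.1395 g

264.1395 g


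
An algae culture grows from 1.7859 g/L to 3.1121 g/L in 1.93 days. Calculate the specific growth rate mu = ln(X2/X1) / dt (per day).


mu = ln(X2/X1) / dt
= ln(3.1121/1.7859) / 1.93
= 0.2878 per day

0.2878 per day


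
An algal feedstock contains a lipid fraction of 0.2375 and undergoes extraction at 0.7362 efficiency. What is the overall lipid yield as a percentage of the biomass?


Y = lipid_content * extraction_eff * 100
= 0.2375 * 0.7362 * 100
= 17.4847%

17.4847%


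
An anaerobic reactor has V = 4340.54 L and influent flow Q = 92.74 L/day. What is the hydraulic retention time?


HRT = V / Q
= 4340.54 / 92.74
= 46.8033 days

46.8033 days


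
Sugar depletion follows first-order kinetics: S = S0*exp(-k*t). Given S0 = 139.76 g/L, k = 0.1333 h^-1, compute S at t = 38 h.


S = S0 * exp(-k * t)
S = 139.76 * exp(-0.1333 * 38)
S = 0.8821 g/L

0.8821 g/L


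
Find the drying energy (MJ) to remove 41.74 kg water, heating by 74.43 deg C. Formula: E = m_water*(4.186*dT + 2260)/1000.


E = m_water * (4.186 * dT + 2260) / 1000
= 41.74 * (4.186 * 74.43 + 2260) / 1000
= 107.3371 MJ

107.3371 MJ


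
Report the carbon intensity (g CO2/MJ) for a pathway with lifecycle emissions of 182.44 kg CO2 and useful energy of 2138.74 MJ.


CI = CO2 * 1000 / E
= 182.44 * 1000 / 2138.74
= 85.3026 g CO2/MJ

85.3026 g CO2/MJ


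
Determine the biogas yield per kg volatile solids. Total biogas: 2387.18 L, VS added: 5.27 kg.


Y = V / VS
= 2387.18 / 5.27
= 452.9753 L/kg VS

452.9753 L/kg VS


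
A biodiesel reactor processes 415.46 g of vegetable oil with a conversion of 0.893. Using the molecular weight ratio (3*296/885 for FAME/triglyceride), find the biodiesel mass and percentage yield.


m_FAME = oil * conv * (3 * 296 / 885) = oil * conv * (888/885)
= 415.46 * 0.893 * 888 / 885
= 372.2634 g
Y = m_FAME / oil * 100 = conv * (888/885) * 100
= 0.893 * 888 / 885 * 100
= 89.60%

372.2634 g FAME; Y = 89.60%


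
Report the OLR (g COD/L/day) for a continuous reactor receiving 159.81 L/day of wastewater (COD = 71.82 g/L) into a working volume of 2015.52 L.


OLR = Q * S / V
= 159.81 * 71.82 / 2015.52
= 5.6946 g/L/day

5.6946 g/L/day


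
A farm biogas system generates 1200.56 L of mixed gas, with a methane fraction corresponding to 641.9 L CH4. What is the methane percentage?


CH4% = V_CH4 / V_total * 100
= 641.9 / 1200.56 * 100
= 53.4667%

53.4667%


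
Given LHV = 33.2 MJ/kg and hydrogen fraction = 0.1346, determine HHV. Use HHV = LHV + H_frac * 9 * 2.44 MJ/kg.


HHV = LHV + H_frac * 9 * 2.44
= 33.2 + 0.1346 * 9 * 2.44
= 36.1558 MJ/kg

36.1558 MJ/kg


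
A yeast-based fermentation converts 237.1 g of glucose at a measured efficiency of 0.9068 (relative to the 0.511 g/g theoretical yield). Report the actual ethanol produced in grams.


Actual ethanol: m = 0.511 * 237.1 * 0.9068
m = 109.8662 g

109.8662 g


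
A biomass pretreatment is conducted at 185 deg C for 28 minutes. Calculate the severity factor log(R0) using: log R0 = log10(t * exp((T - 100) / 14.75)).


logR0 = log10(t * exp((T - 100) / 14.75))
= log10(28 * exp((185 - 100) / 14.75))
= 3.9499

3.9499


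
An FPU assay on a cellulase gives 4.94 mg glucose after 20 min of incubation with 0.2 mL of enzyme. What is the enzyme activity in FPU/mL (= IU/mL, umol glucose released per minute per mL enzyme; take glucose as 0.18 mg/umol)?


Activity = glucose_mg / (0.18 mg/umol * V_mL * t_min)
= 4.94 / (0.18 * 0.2 * 20)
= 6.8611 FPU/mL

6.8611 FPU/mL


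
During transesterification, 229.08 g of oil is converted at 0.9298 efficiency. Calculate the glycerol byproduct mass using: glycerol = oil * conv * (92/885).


glycerol = oil * conv * (92/885)
= 229.08 * 0.9298 * 92 / 885
= 22.1422 g

22.1422 g


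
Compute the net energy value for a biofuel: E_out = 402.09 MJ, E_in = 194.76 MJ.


NEV = E_out - E_in
= 402.09 - 194.76
= 207.3300 MJ

207.3300 MJ


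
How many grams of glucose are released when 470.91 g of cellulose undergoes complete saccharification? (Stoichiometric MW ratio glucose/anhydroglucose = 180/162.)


glucose = cellulose * 180/162
= 470.91 * 180/162
= 523.2333 g

523.2333 g


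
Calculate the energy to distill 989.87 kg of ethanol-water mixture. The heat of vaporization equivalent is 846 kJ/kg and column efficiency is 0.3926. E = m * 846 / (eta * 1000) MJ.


E = m * 846 / (eta * 1000)
= 989.87 * 846 / (0.3926 * 1000)
= 2133.0362 MJ

2133.0362 MJ


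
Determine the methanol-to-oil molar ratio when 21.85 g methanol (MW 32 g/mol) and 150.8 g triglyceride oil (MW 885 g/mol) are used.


Molar ratio = n_MeOH / n_oil = (MeOH/32) / (oil/885) = (MeOH * 885) / (32 * oil)
= (21.85 * 885) / (32 * 150.8)
= 4.0072

4.0072


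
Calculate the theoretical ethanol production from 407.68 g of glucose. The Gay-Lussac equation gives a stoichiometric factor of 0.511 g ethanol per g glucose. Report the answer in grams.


Theoretical ethanol yield: m_EtOH = 0.511 * m_glucose
m_EtOH = 0.511 * 407.68 = 208.3245 g

208.3245 g


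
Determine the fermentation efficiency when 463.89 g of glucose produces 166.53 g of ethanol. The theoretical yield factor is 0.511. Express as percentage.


Fermentation efficiency = (actual / (0.511 * glucose)) * 100
= (166.53 / (0.511 * 463.89)) * 100
= 70.2517%

70.2517%


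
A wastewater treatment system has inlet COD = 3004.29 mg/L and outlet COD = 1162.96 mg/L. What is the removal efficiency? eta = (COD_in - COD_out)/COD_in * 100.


eta = (COD_in - COD_out) / COD_in * 100
= (3004.29 - 1162.96) / 3004.29 * 100
= 61.2900%

61.2900%


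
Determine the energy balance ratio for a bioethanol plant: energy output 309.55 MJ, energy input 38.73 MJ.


EROI = E_out / E_in
= 309.55 / 38.73
= 7.9925

7.9925


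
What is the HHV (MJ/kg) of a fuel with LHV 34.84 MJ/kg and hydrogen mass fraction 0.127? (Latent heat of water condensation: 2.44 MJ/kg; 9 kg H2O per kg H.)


HHV = LHV + H_frac * 9 * 2.44
= 34.84 + 0.127 * 9 * 2.44
= 37.6289 MJ/kg

37.6289 MJ/kg


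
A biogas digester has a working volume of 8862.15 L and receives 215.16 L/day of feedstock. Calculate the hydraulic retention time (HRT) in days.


HRT = V / Q
= 8862.15 / 215.16
= 41.1887 days

41.1887 days


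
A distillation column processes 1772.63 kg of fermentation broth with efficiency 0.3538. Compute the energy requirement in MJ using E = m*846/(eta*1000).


E = m * 846 / (eta * 1000)
= 1772.63 * 846 / (0.3538 * 1000)
= 4238.6800 MJ

4238.6800 MJ


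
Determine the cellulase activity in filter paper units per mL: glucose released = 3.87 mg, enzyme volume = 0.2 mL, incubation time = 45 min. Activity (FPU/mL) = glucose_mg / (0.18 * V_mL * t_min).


Activity = glucose_mg / (0.18 mg/umol * V_mL * t_min)
= 3.87 / (0.18 * 0.2 * 45)
= 2.3889 FPU/mL

2.3889 FPU/mL


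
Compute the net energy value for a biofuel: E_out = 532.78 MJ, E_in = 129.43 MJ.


NEV = E_out - E_in
= 532.78 - 129.43
= 403.3500 MJ

403.3500 MJ


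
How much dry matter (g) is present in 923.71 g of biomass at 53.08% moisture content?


Wd = Ww * (1 - MC/100)
= 923.71 * (1 - 53.08/100)
= 433.4047 g

433.4047 g


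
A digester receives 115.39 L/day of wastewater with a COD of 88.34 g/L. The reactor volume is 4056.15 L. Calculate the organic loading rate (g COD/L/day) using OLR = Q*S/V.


OLR = Q * S / V
= 115.39 * 88.34 / 4056.15
= 2.5131 g/L/day

2.5131 g/L/day


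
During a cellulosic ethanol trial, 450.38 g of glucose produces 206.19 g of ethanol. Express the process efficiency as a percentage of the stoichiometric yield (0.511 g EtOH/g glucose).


Fermentation efficiency = (actual / (0.511 * glucose)) * 100
= (206.19 / (0.511 * 450.38)) * 100
= 89.5917%

89.5917%


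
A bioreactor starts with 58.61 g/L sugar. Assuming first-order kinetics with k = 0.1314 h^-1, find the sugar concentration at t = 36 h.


S = S0 * exp(-k * t)
S = 58.61 * exp(-0.1314 * 36)
S = 0.5171 g/L

0.5171 g/L


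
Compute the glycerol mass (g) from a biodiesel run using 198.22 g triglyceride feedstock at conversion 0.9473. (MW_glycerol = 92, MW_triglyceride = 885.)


glycerol = oil * conv * (92/885)
= 198.22 * 0.9473 * 92 / 885
= 19.5200 g

19.5200 g


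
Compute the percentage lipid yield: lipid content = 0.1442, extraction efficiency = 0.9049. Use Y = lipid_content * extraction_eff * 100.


Y = lipid_content * extraction_eff * 100
= 0.1442 * 0.9049 * 100
= 13.0487%

13.0487%


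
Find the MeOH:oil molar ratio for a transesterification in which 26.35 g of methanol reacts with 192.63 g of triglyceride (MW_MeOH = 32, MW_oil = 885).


Molar ratio = n_MeOH / n_oil = (MeOH/32) / (oil/885) = (MeOH * 885) / (32 * oil)
= (26.35 * 885) / (32 * 192.63)
= 3.7831

3.7831


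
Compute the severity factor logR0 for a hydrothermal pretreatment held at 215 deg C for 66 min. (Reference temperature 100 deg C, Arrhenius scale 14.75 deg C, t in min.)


logR0 = log10(t * exp((T - 100) / 14.75))
= log10(66 * exp((215 - 100) / 14.75))
= 5.2056

5.2056


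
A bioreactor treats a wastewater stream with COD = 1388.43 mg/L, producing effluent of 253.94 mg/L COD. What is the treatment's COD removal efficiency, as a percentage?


eta = (COD_in - COD_out) / COD_in * 100
= (1388.43 - 253.94) / 1388.43 * 100
= 81.7103%

81.7103%


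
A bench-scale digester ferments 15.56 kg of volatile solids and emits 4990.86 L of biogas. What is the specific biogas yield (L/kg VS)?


Y = V / VS
= 4990.86 / 15.56
= 320.7494 L/kg VS

320.7494 L/kg VS


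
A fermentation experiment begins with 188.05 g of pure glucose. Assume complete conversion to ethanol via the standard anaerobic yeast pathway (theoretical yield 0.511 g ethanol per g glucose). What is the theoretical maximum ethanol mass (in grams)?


Theoretical ethanol yield: m_EtOH = 0.511 * m_glucose
m_EtOH = 0.511 * 188.05 = 96.0936 g

96.0936 g


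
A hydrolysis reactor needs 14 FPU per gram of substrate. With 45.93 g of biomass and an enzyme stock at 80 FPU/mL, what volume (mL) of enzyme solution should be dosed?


V = dosage * m_sub / activity
V = 14 * 45.93 / 80
V = 8.0377 mL

8.0377 mL


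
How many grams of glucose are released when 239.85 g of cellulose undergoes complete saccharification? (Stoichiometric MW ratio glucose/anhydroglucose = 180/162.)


glucose = cellulose * 180/162
= 239.85 * 180/162
= 266.5000 g

266.5000 g


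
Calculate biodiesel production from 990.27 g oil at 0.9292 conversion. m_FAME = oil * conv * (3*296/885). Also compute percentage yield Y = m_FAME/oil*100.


m_FAME = oil * conv * (3 * 296 / 885) = oil * conv * (888/885)
= 990.27 * 0.9292 * 888 / 885
= 923.2781 g
Y = m_FAME / oil * 100 = conv * (888/885) * 100
= 0.9292 * 888 / 885 * 100
= 93.23%

923.2781 g FAME; Y = 93.23%


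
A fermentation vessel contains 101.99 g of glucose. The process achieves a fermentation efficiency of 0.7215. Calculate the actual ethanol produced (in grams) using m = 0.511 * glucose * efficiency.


Actual ethanol: m = 0.511 * 101.99 * 0.7215
m = 37.6023 g

37.6023 g


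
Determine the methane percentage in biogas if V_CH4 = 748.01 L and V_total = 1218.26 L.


CH4% = V_CH4 / V_total * 100
= 748.01 / 1218.26 * 100
= 61.3999%

61.3999%


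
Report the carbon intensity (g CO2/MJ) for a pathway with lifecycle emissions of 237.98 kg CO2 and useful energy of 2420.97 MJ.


CI = CO2 * 1000 / E
= 237.98 * 1000 / 2420.97
= 98.2994 g CO2/MJ

98.2994 g CO2/MJ


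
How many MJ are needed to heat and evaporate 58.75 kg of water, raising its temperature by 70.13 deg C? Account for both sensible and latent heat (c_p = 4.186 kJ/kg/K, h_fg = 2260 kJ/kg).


E = m_water * (4.186 * dT + 2260) / 1000
= 58.75 * (4.186 * 70.13 + 2260) / 1000
= 150.0219 MJ

150.0219 MJ


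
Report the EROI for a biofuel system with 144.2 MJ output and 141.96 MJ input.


EROI = E_out / E_in
= 144.2 / 141.96
= 1.0158

1.0158


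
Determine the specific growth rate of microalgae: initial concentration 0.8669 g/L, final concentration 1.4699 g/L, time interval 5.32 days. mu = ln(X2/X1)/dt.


mu = ln(X2/X1) / dt
= ln(1.4699/0.8669) / 5.32
= 0.0993 per day

0.0993 per day


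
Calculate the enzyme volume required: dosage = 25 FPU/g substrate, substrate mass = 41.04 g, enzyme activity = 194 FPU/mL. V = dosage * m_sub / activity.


V = dosage * m_sub / activity
V = 25 * 41.04 / 194
V = 5.2887 mL

5.2887 mL


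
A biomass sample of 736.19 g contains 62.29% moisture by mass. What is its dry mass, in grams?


Wd = Ww * (1 - MC/100)
= 736.19 * (1 - 62.29/100)
= 277.6172 g

277.6172 g


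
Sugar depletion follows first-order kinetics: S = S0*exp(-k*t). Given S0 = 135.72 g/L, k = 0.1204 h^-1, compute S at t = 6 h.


S = S0 * exp(-k * t)
S = 135.72 * exp(-0.1204 * 6)
S = 65.9037 g/L

65.9037 g/L


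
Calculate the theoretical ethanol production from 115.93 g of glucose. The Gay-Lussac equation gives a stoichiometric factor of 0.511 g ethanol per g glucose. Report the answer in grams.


Theoretical ethanol yield: m_EtOH = 0.511 * m_glucose
m_EtOH = 0.511 * 115.93 = 59.2402 g

59.2402 g


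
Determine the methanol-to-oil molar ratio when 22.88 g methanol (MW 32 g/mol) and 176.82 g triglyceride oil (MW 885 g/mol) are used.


Molar ratio = n_MeOH / n_oil = (MeOH/32) / (oil/885) = (MeOH * 885) / (32 * oil)
= (22.88 * 885) / (32 * 176.82)
= 3.5786

3.5786


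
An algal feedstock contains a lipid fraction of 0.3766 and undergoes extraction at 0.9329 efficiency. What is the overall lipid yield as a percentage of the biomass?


Y = lipid_content * extraction_eff * 100
= 0.3766 * 0.9329 * 100
= 35.1330%

35.1330%


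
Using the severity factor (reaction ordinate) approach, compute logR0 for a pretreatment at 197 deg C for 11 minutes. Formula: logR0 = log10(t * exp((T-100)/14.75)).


logR0 = log10(t * exp((T - 100) / 14.75))
= log10(11 * exp((197 - 100) / 14.75))
= 3.8974

3.8974


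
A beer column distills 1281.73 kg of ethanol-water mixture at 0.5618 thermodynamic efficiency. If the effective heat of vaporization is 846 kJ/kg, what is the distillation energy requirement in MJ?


E = m * 846 / (eta * 1000)
= 1281.73 * 846 / (0.5618 * 1000)
= 1930.1239 MJ

1930.1239 MJ


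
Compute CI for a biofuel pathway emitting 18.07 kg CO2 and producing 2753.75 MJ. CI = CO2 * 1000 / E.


CI = CO2 * 1000 / E
= 18.07 * 1000 / 2753.75
= 6.5620 g CO2/MJ

6.5620 g CO2/MJ


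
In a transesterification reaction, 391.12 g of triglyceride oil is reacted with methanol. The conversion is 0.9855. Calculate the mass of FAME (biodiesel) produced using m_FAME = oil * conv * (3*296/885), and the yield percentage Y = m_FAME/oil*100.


m_FAME = oil * conv * (3 * 296 / 885) = oil * conv * (888/885)
= 391.12 * 0.9855 * 888 / 885
= 386.7554 g
Y = m_FAME / oil * 100 = conv * (888/885) * 100
= 0.9855 * 888 / 885 * 100
= 98.88%

386.7554 g FAME; Y = 98.88%


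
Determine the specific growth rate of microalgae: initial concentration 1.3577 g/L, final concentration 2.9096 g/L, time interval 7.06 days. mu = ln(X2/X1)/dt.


mu = ln(X2/X1) / dt
= ln(2.9096/1.3577) / 7.06
= 0.1080 per day

0.1080 per day


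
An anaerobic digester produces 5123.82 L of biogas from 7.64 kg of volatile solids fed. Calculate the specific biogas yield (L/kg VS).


Y = V / VS
= 5123.82 / 7.64
= 670.6571 L/kg VS

670.6571 L/kg VS


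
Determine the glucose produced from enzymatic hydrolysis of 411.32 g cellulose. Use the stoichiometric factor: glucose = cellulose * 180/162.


glucose = cellulose * 180/162
= 411.32 * 180/162
= 457.0222 g

457.0222 g


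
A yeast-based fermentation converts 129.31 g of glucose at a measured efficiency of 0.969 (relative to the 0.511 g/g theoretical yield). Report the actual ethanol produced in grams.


Actual ethanol: m = 0.511 * 129.31 * 0.969
m = 64.0290 g

64.0290 g


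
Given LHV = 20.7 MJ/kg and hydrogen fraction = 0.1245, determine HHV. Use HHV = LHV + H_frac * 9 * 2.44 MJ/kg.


HHV = LHV + H_frac * 9 * 2.44
= 20.7 + 0.1245 * 9 * 2.44
= 23.4340 MJ/kg

23.4340 MJ/kg


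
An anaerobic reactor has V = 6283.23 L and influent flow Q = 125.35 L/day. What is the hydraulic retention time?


HRT = V / Q
= 6283.23 / 125.35
= 50.1255 days

50.1255 days


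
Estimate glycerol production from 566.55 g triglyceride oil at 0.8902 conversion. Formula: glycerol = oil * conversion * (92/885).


glycerol = oil * conv * (92/885)
= 566.55 * 0.8902 * 92 / 885
= 52.4289 g

52.4289 g


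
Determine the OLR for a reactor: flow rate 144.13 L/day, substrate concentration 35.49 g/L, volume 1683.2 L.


OLR = Q * S / V
= 144.13 * 35.49 / 1683.2
= 3.0390 g/L/day

3.0390 g/L/day


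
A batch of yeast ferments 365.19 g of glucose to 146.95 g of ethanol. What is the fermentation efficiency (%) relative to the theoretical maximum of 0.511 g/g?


Fermentation efficiency = (actual / (0.511 * glucose)) * 100
= (146.95 / (0.511 * 365.19)) * 100
= 78.7462%

78.7462%


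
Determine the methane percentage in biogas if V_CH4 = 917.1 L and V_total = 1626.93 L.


CH4% = V_CH4 / V_total * 100
= 917.1 / 1626.93 * 100
= 56.3700%

56.3700%


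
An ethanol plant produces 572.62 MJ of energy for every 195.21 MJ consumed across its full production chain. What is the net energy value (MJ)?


NEV = E_out - E_in
= 572.62 - 195.21
= 377.4100 MJ

377.4100 MJ


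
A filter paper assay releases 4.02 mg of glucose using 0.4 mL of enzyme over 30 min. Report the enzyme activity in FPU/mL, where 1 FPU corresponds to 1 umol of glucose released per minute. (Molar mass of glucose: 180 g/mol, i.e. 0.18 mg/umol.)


Activity = glucose_mg / (0.18 mg/umol * V_mL * t_min)
= 4.02 / (0.18 * 0.4 * 30)
= 1.8611 FPU/mL

1.8611 FPU/mL


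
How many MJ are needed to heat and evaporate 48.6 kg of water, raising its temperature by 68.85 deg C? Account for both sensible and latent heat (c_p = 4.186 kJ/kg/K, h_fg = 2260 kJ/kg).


E = m_water * (4.186 * dT + 2260) / 1000
= 48.6 * (4.186 * 68.85 + 2260) / 1000
= 123.8428 MJ

123.8428 MJ


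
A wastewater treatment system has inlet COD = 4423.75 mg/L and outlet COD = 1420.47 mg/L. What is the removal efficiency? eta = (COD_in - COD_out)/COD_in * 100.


eta = (COD_in - COD_out) / COD_in * 100
= (4423.75 - 1420.47) / 4423.75 * 100
= 67.8899%

67.8899%


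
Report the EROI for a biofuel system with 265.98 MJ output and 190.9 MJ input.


EROI = E_out / E_in
= 265.98 / 190.9
= 1.3933

1.3933


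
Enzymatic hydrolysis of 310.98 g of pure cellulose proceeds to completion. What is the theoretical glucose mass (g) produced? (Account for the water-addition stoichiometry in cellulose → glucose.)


glucose = cellulose * 180/162
= 310.98 * 180/162
= 345.5333 g

345.5333 g


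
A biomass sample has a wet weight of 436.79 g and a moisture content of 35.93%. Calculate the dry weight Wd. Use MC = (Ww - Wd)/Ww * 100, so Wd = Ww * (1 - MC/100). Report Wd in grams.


Wd = Ww * (1 - MC/100)
= 436.79 * (1 - 35.93/100)
= 279.8514 g

279.8514 g


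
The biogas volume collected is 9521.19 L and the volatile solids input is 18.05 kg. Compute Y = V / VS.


Y = V / VS
= 9521.19 / 18.05
= 527.4898 L/kg VS

527.4898 L/kg VS


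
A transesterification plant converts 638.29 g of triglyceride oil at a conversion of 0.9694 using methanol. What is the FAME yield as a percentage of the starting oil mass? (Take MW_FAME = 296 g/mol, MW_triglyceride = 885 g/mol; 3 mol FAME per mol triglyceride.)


m_FAME = oil * conv * (3 * 296 / 885) = oil * conv * (888/885)
= 638.29 * 0.9694 * 888 / 885
= 620.8558 g
Y = m_FAME / oil * 100 = conv * (888/885) * 100
= 0.9694 * 888 / 885 * 100
= 97.27%

97.27%


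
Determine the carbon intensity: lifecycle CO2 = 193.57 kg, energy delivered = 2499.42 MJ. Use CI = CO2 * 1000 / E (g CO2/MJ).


CI = CO2 * 1000 / E
= 193.57 * 1000 / 2499.42
= 77.4460 g CO2/MJ

77.4460 g CO2/MJ


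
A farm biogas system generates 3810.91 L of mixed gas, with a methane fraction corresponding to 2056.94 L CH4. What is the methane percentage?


CH4% = V_CH4 / V_total * 100
= 2056.94 / 3810.91 * 100
= 53.9750%

53.9750%


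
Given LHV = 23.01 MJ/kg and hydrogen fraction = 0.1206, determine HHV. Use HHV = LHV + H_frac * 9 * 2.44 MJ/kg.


HHV = LHV + H_frac * 9 * 2.44
= 23.01 + 0.1206 * 9 * 2.44
= 25.6584 MJ/kg

25.6584 MJ/kg


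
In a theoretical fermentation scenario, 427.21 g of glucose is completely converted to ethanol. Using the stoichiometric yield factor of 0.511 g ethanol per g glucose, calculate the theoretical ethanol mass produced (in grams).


Theoretical ethanol yield: m_EtOH = 0.511 * m_glucose
m_EtOH = 0.511 * 427.21 = 218.3043 g

218.3043 g


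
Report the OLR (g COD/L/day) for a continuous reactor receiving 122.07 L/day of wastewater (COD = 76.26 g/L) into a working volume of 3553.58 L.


OLR = Q * S / V
= 122.07 * 76.26 / 3553.58
= 2.6196 g/L/day

2.6196 g/L/day


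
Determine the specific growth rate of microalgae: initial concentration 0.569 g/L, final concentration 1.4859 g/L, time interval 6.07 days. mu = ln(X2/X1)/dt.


mu = ln(X2/X1) / dt
= ln(1.4859/0.569) / 6.07
= 0.1581 per day

0.1581 per day


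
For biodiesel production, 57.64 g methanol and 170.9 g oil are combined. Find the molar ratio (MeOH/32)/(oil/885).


Molar ratio = n_MeOH / n_oil = (MeOH/32) / (oil/885) = (MeOH * 885) / (32 * oil)
= (57.64 * 885) / (32 * 170.9)
= 9.3277

9.3277


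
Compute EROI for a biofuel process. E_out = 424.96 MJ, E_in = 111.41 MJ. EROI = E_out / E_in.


EROI = E_out / E_in
= 424.96 / 111.41
= 3.8144

3.8144


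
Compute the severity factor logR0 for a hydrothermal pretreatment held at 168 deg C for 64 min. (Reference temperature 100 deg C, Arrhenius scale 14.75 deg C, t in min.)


logR0 = log10(t * exp((T - 100) / 14.75))
= log10(64 * exp((168 - 100) / 14.75))
= 3.8084

3.8084


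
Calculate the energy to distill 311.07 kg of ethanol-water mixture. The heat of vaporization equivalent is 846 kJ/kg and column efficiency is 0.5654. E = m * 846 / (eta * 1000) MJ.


E = m * 846 / (eta * 1000)
= 311.07 * 846 / (0.5654 * 1000)
= 465.4496 MJ

465.4496 MJ


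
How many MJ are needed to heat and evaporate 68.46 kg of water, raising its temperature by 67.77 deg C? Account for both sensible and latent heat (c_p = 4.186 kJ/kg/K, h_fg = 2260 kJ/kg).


E = m_water * (4.186 * dT + 2260) / 1000
= 68.46 * (4.186 * 67.77 + 2260) / 1000
= 174.1407 MJ

174.1407 MJ


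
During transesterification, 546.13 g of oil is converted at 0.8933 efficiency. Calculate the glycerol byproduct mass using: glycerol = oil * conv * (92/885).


glycerol = oil * conv * (92/885)
= 546.13 * 0.8933 * 92 / 885
= 50.7152 g

50.7152 g


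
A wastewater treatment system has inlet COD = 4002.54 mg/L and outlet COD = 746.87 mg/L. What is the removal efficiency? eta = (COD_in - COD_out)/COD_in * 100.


eta = (COD_in - COD_out) / COD_in * 100
= (4002.54 - 746.87) / 4002.54 * 100
= 81.3401%

81.3401%


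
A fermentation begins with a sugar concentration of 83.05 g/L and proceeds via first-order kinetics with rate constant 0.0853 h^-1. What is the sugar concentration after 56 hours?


S = S0 * exp(-k * t)
S = 83.05 * exp(-0.0853 * 56)
S = 0.6995 g/L

0.6995 g/L


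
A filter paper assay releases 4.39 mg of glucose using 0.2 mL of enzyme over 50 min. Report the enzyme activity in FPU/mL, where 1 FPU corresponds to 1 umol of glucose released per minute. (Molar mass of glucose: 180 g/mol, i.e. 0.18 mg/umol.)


Activity = glucose_mg / (0.18 mg/umol * V_mL * t_min)
= 4.39 / (0.18 * 0.2 * 50)
= 2.4389 FPU/mL

2.4389 FPU/mL


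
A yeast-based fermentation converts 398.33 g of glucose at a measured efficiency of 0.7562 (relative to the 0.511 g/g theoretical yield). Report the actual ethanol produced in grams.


Actual ethanol: m = 0.511 * 398.33 * 0.7562
m = 153.9220 g

153.9220 g


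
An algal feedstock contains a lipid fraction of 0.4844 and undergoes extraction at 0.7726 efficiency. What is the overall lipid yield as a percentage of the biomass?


Y = lipid_content * extraction_eff * 100
= 0.4844 * 0.7726 * 100
= 37.4247%

37.4247%


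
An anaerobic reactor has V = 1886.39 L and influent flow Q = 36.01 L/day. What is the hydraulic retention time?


HRT = V / Q
= 1886.39 / 36.01
= 52.3852 days

52.3852 days


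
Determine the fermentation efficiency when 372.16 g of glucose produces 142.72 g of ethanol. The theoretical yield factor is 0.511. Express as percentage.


Fermentation efficiency = (actual / (0.511 * glucose)) * 100
= (142.72 / (0.511 * 372.16)) * 100
= 75.0472%

75.0472%


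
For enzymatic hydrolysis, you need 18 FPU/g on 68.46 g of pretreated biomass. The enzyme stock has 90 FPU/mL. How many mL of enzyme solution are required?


V = dosage * m_sub / activity
V = 18 * 68.46 / 90
V = 13.6920 mL

13.6920 mL


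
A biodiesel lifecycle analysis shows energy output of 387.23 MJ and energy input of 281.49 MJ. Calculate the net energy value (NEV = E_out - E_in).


NEV = E_out - E_in
= 387.23 - 281.49
= 105.7400 MJ

105.7400 MJ


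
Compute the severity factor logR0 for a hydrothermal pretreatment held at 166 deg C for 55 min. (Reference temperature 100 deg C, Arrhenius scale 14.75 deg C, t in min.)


logR0 = log10(t * exp((T - 100) / 14.75))
= log10(55 * exp((166 - 100) / 14.75))
= 3.6836

3.6836


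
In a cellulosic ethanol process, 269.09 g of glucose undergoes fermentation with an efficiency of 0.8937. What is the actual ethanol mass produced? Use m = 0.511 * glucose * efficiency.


Actual ethanol: m = 0.511 * 269.09 * 0.8937
m = 122.8882 g

122.8882 g


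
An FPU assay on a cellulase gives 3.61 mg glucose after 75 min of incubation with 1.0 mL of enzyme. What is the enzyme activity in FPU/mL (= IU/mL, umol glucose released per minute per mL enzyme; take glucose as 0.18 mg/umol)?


Activity = glucose_mg / (0.18 mg/umol * V_mL * t_min)
= 3.61 / (0.18 * 1.0 * 75)
= 0.2674 FPU/mL

0.2674 FPU/mL


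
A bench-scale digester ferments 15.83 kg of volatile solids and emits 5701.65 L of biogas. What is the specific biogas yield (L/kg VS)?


Y = V / VS
= 5701.65 / 15.83
= 360.1800 L/kg VS

360.1800 L/kg VS


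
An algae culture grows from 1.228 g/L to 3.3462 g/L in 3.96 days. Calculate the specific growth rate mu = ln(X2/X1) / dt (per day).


mu = ln(X2/X1) / dt
= ln(3.3462/1.228) / 3.96
= 0.2531 per day

0.2531 per day


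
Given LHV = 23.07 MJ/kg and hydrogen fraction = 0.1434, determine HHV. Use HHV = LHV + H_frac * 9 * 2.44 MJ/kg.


HHV = LHV + H_frac * 9 * 2.44
= 23.07 + 0.1434 * 9 * 2.44
= 26.2191 MJ/kg

26.2191 MJ/kg


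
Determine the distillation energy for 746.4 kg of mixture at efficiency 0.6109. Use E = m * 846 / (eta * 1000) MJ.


E = m * 846 / (eta * 1000)
= 746.4 * 846 / (0.6109 * 1000)
= 1033.6461 MJ

1033.6461 MJ


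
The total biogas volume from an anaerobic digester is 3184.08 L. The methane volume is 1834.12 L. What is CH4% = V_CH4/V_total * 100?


CH4% = V_CH4 / V_total * 100
= 1834.12 / 3184.08 * 100
= 57.6028%

57.6028%


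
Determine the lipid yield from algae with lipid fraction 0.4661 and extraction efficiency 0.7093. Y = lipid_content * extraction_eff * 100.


Y = lipid_content * extraction_eff * 100
= 0.4661 * 0.7093 * 100
= 33.0605%

33.0605%


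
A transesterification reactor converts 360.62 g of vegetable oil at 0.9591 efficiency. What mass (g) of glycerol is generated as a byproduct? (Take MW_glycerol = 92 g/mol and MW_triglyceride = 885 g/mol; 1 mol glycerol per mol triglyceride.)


glycerol = oil * conv * (92/885)
= 360.62 * 0.9591 * 92 / 885
= 35.9549 g

35.9549 g


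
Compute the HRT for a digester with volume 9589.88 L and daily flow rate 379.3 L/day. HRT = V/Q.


HRT = V / Q
= 9589.88 / 379.3
= 25.2831 days

25.2831 days


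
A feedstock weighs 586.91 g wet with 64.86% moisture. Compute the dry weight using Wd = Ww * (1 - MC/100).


Wd = Ww * (1 - MC/100)
= 586.91 * (1 - 64.86/100)
= 206.2402 g

206.2402 g


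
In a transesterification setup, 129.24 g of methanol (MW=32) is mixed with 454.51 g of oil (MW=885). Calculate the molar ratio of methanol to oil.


Molar ratio = n_MeOH / n_oil = (MeOH/32) / (oil/885) = (MeOH * 885) / (32 * oil)
= (129.24 * 885) / (32 * 454.51)
= 7.8641

7.8641


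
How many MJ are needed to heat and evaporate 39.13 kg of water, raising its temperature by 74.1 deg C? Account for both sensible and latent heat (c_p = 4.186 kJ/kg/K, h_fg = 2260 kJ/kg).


E = m_water * (4.186 * dT + 2260) / 1000
= 39.13 * (4.186 * 74.1 + 2260) / 1000
= 100.5712 MJ

100.5712 MJ


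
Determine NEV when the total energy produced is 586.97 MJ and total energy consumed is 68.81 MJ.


NEV = E_out - E_in
= 586.97 - 68.81
= 518.1600 MJ

518.1600 MJ


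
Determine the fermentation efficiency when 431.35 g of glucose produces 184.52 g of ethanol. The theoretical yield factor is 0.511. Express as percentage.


Fermentation efficiency = (actual / (0.511 * glucose)) * 100
= (184.52 / (0.511 * 431.35)) * 100
= 83.7130%

83.7130%


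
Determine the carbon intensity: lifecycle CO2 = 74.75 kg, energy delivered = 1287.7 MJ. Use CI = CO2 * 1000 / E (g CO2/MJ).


CI = CO2 * 1000 / E
= 74.75 * 1000 / 1287.7
= 58.0492 g CO2/MJ

58.0492 g CO2/MJ


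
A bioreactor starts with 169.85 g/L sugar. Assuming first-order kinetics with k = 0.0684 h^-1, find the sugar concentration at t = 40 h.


S = S0 * exp(-k * t)
S = 169.85 * exp(-0.0684 * 40)
S = 11.0112 g/L

11.0112 g/L


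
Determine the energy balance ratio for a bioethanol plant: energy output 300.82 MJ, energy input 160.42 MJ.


EROI = E_out / E_in
= 300.82 / 160.42
= 1.8752

1.8752


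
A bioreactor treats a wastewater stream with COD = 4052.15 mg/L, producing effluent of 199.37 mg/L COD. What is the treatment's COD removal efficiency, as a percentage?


eta = (COD_in - COD_out) / COD_in * 100
= (4052.15 - 199.37) / 4052.15 * 100
= 95.0799%

95.0799%


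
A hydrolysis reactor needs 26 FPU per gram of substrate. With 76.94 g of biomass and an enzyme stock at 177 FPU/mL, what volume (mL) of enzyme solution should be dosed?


V = dosage * m_sub / activity
V = 26 * 76.94 / 177
V = 11.3019 mL

11.3019 mL


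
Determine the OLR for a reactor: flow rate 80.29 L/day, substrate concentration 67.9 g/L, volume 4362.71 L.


OLR = Q * S / V
= 80.29 * 67.9 / 4362.71
= 1.2496 g/L/day

1.2496 g/L/day


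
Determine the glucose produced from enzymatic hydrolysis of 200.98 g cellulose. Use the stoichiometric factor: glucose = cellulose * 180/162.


glucose = cellulose * 180/162
= 200.98 * 180/162
= 223.3111 g

223.3111 g


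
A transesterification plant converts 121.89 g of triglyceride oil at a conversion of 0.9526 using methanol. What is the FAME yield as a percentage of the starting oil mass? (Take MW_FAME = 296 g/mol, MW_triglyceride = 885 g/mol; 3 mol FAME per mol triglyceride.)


m_FAME = oil * conv * (3 * 296 / 885) = oil * conv * (888/885)
= 121.89 * 0.9526 * 888 / 885
= 116.5060 g
Y = m_FAME / oil * 100 = conv * (888/885) * 100
= 0.9526 * 888 / 885 * 100
= 95.58%

95.58%


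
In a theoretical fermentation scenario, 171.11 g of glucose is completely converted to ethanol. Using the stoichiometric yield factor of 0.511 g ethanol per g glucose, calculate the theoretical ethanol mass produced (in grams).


Theoretical ethanol yield: m_EtOH = 0.511 * m_glucose
m_EtOH = 0.511 * 171.11 = 87.4372 g

87.4372 g


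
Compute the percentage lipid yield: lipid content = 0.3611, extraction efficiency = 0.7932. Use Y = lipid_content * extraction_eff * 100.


Y = lipid_content * extraction_eff * 100
= 0.3611 * 0.7932 * 100
= 28.6425%

28.6425%


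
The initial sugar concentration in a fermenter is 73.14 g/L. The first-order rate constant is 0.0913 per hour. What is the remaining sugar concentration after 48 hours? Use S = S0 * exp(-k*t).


S = S0 * exp(-k * t)
S = 73.14 * exp(-0.0913 * 48)
S = 0.9139 g/L

0.9139 g/L


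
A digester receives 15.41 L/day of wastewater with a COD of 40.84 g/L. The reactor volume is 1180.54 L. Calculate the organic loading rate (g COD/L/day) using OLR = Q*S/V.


OLR = Q * S / V
= 15.41 * 40.84 / 1180.54
= 0.5331 g/L/day

0.5331 g/L/day


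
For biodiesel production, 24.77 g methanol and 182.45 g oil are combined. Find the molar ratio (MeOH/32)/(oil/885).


Molar ratio = n_MeOH / n_oil = (MeOH/32) / (oil/885) = (MeOH * 885) / (32 * oil)
= (24.77 * 885) / (32 * 182.45)
= 3.7547

3.7547


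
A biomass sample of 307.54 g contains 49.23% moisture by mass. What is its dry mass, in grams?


Wd = Ww * (1 - MC/100)
= 307.54 * (1 - 49.23/100)
= 156.1381 g

156.1381 g


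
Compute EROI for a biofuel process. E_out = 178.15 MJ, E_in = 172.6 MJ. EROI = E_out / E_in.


EROI = E_out / E_in
= 178.15 / 172.6
= 1.0322

1.0322


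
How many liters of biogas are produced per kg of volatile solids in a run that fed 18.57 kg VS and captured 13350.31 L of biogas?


Y = V / VS
= 13350.31 / 18.57
= 718.9181 L/kg VS

718.9181 L/kg VS


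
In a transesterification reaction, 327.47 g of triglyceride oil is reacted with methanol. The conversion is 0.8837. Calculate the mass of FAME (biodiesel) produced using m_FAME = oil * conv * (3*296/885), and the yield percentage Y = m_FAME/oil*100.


m_FAME = oil * conv * (3 * 296 / 885) = oil * conv * (888/885)
= 327.47 * 0.8837 * 888 / 885
= 290.3662 g
Y = m_FAME / oil * 100 = conv * (888/885) * 100
= 0.8837 * 888 / 885 * 100
= 88.67%

290.3662 g FAME; Y = 88.67%


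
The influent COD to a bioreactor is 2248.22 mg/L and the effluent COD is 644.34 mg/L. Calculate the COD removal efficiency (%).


eta = (COD_in - COD_out) / COD_in * 100
= (2248.22 - 644.34) / 2248.22 * 100
= 71.3400%

71.3400%


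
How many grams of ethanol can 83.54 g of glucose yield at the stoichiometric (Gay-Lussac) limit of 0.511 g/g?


Theoretical ethanol yield: m_EtOH = 0.511 * m_glucose
m_EtOH = 0.511 * 83.54 = 42.6889 g

42.6889 g


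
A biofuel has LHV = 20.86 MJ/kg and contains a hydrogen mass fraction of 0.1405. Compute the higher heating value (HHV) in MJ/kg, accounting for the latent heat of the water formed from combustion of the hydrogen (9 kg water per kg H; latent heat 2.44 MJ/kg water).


HHV = LHV + H_frac * 9 * 2.44
= 20.86 + 0.1405 * 9 * 2.44
= 23.9454 MJ/kg

23.9454 MJ/kg


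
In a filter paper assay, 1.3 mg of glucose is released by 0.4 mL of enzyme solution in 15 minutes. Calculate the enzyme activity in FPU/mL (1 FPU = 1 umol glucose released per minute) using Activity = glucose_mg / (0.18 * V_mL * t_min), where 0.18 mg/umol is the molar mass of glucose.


Activity = glucose_mg / (0.18 mg/umol * V_mL * t_min)
= 1.3 / (0.18 * 0.4 * 15)
= 1.2037 FPU/mL

1.2037 FPU/mL


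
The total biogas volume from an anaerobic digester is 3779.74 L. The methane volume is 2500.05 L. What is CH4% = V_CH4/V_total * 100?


CH4% = V_CH4 / V_total * 100
= 2500.05 / 3779.74 * 100
= 66.1434%

66.1434%


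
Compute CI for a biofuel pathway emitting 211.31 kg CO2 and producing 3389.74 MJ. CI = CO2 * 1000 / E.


CI = CO2 * 1000 / E
= 211.31 * 1000 / 3389.74
= 62.3381 g CO2/MJ

62.3381 g CO2/MJ


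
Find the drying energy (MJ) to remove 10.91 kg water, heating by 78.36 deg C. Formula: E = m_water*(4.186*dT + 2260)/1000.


E = m_water * (4.186 * dT + 2260) / 1000
= 10.91 * (4.186 * 78.36 + 2260) / 1000
= 28.2352 MJ

28.2352 MJ
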